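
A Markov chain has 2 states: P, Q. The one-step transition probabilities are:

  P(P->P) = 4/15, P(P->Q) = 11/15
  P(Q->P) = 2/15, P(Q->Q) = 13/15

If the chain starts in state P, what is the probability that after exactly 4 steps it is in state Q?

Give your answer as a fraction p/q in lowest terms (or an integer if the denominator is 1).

Answer: 42823/50625

Derivation:
Computing P^4 by repeated multiplication:
P^1 =
  P: [4/15, 11/15]
  Q: [2/15, 13/15]
P^2 =
  P: [38/225, 187/225]
  Q: [34/225, 191/225]
P^3 =
  P: [526/3375, 2849/3375]
  Q: [518/3375, 2857/3375]
P^4 =
  P: [7802/50625, 42823/50625]
  Q: [7786/50625, 42839/50625]

(P^4)[P -> Q] = 42823/50625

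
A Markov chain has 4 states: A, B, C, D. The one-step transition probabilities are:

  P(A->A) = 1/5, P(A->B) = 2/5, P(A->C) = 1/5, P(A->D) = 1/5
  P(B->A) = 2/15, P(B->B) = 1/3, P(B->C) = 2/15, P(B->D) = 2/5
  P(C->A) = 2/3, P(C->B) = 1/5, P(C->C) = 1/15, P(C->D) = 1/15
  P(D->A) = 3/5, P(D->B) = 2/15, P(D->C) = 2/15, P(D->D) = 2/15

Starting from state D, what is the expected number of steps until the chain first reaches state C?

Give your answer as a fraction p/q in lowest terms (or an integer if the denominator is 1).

Let h_i = expected steps to first reach C from state i.
Boundary: h_C = 0.
First-step equations for the other states:
  h_A = 1 + 1/5*h_A + 2/5*h_B + 1/5*h_C + 1/5*h_D
  h_B = 1 + 2/15*h_A + 1/3*h_B + 2/15*h_C + 2/5*h_D
  h_D = 1 + 3/5*h_A + 2/15*h_B + 2/15*h_C + 2/15*h_D

Substituting h_C = 0 and rearranging gives the linear system (I - Q) h = 1:
  [4/5, -2/5, -1/5] . (h_A, h_B, h_D) = 1
  [-2/15, 2/3, -2/5] . (h_A, h_B, h_D) = 1
  [-3/5, -2/15, 13/15] . (h_A, h_B, h_D) = 1

Solving yields:
  h_A = 670/109
  h_B = 1435/218
  h_D = 700/109

Starting state is D, so the expected hitting time is h_D = 700/109.

Answer: 700/109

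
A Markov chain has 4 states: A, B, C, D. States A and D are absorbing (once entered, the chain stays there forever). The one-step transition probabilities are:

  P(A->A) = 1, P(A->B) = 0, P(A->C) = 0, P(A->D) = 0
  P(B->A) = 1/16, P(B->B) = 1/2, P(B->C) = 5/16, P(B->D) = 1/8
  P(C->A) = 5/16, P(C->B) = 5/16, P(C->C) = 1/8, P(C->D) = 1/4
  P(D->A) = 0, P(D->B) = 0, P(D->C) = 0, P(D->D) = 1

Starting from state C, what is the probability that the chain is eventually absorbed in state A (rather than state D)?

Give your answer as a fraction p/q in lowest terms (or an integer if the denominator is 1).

Answer: 15/29

Derivation:
Let a_i = P(absorbed in A | start in state i).
Boundary conditions: a_A = 1, a_D = 0.
For each transient state i, a_i = sum_j P(i->j) * a_j:
  a_B = 1/16*a_A + 1/2*a_B + 5/16*a_C + 1/8*a_D
  a_C = 5/16*a_A + 5/16*a_B + 1/8*a_C + 1/4*a_D

Substituting a_A = 1 and a_D = 0, rearrange to (I - Q) a = r where r[i] = P(i -> A):
  [1/2, -5/16] . (a_B, a_C) = 1/16
  [-5/16, 7/8] . (a_B, a_C) = 5/16

Solving yields:
  a_B = 13/29
  a_C = 15/29

Starting state is C, so the absorption probability is a_C = 15/29.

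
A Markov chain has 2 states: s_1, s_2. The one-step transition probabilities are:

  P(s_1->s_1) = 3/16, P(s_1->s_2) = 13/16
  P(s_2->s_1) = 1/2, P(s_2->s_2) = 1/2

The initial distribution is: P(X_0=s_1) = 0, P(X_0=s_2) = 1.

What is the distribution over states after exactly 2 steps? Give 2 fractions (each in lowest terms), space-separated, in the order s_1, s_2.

Propagating the distribution step by step (d_{t+1} = d_t * P):
d_0 = (s_1=0, s_2=1)
  d_1[s_1] = 0*3/16 + 1*1/2 = 1/2
  d_1[s_2] = 0*13/16 + 1*1/2 = 1/2
d_1 = (s_1=1/2, s_2=1/2)
  d_2[s_1] = 1/2*3/16 + 1/2*1/2 = 11/32
  d_2[s_2] = 1/2*13/16 + 1/2*1/2 = 21/32
d_2 = (s_1=11/32, s_2=21/32)

Answer: 11/32 21/32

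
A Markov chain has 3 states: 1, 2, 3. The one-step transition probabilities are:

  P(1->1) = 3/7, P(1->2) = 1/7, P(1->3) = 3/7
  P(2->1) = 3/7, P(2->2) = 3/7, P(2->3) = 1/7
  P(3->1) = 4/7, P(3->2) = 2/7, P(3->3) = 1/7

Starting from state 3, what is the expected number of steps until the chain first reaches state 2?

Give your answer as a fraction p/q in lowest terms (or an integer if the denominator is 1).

Answer: 14/3

Derivation:
Let h_i = expected steps to first reach 2 from state i.
Boundary: h_2 = 0.
First-step equations for the other states:
  h_1 = 1 + 3/7*h_1 + 1/7*h_2 + 3/7*h_3
  h_3 = 1 + 4/7*h_1 + 2/7*h_2 + 1/7*h_3

Substituting h_2 = 0 and rearranging gives the linear system (I - Q) h = 1:
  [4/7, -3/7] . (h_1, h_3) = 1
  [-4/7, 6/7] . (h_1, h_3) = 1

Solving yields:
  h_1 = 21/4
  h_3 = 14/3

Starting state is 3, so the expected hitting time is h_3 = 14/3.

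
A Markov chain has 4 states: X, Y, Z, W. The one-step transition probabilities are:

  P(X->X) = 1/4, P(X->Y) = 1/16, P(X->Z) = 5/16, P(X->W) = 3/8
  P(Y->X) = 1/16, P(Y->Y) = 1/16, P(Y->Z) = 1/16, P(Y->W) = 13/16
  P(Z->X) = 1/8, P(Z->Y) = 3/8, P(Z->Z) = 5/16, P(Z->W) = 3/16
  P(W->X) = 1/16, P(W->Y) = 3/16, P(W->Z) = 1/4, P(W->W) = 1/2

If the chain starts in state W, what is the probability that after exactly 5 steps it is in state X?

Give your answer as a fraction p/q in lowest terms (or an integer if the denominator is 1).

Computing P^5 by repeated multiplication:
P^1 =
  X: [1/4, 1/16, 5/16, 3/8]
  Y: [1/16, 1/16, 1/16, 13/16]
  Z: [1/8, 3/8, 5/16, 3/16]
  W: [1/16, 3/16, 1/4, 1/2]
P^2 =
  X: [33/256, 53/256, 35/128, 25/64]
  Y: [5/64, 47/256, 63/256, 63/128]
  Z: [27/256, 47/256, 53/256, 129/256]
  W: [23/256, 13/64, 15/64, 121/256]
P^3 =
  X: [425/4096, 403/2048, 121/512, 1897/4096]
  Y: [379/4096, 823/4096, 483/2048, 241/512]
  Z: [195/2048, 779/4096, 963/4096, 491/1024]
  W: [385/4096, 399/2048, 951/4096, 981/2048]
P^4 =
  X: [6339/65536, 6365/32768, 15359/65536, 7777/16384]
  Y: [6199/65536, 6391/32768, 3815/16384, 31295/65536]
  Z: [6229/65536, 12839/65536, 1925/8192, 7767/16384]
  W: [3101/32768, 12775/65536, 7663/32768, 31233/65536]
P^5 =
  X: [12489/131072, 204547/1048576, 61413/262144, 498465/1048576]
  Y: [99393/1048576, 102213/524288, 245257/1048576, 124875/262144]
  Z: [99623/1048576, 1599/8192, 30657/131072, 499025/1048576]
  W: [24867/262144, 25579/131072, 245347/1048576, 499129/1048576]

(P^5)[W -> X] = 24867/262144

Answer: 24867/262144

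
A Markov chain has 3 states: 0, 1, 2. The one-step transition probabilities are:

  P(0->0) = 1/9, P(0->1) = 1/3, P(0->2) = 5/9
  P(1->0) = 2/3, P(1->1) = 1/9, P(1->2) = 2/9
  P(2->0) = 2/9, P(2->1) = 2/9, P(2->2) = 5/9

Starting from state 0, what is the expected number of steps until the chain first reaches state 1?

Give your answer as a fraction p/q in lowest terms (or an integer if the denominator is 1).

Answer: 81/22

Derivation:
Let h_i = expected steps to first reach 1 from state i.
Boundary: h_1 = 0.
First-step equations for the other states:
  h_0 = 1 + 1/9*h_0 + 1/3*h_1 + 5/9*h_2
  h_2 = 1 + 2/9*h_0 + 2/9*h_1 + 5/9*h_2

Substituting h_1 = 0 and rearranging gives the linear system (I - Q) h = 1:
  [8/9, -5/9] . (h_0, h_2) = 1
  [-2/9, 4/9] . (h_0, h_2) = 1

Solving yields:
  h_0 = 81/22
  h_2 = 45/11

Starting state is 0, so the expected hitting time is h_0 = 81/22.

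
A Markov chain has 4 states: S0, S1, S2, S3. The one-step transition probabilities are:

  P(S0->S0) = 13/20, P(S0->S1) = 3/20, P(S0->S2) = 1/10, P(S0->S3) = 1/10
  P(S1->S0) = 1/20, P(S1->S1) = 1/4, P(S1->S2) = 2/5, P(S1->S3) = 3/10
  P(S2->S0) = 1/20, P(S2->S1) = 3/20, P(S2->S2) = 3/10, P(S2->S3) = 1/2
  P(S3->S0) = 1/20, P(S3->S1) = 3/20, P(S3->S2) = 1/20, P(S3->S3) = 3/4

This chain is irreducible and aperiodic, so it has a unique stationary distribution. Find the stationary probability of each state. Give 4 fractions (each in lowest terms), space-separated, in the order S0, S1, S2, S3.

The stationary distribution satisfies pi = pi * P, i.e.:
  pi_S0 = 13/20*pi_S0 + 1/20*pi_S1 + 1/20*pi_S2 + 1/20*pi_S3
  pi_S1 = 3/20*pi_S0 + 1/4*pi_S1 + 3/20*pi_S2 + 3/20*pi_S3
  pi_S2 = 1/10*pi_S0 + 2/5*pi_S1 + 3/10*pi_S2 + 1/20*pi_S3
  pi_S3 = 1/10*pi_S0 + 3/10*pi_S1 + 1/2*pi_S2 + 3/4*pi_S3
with normalization: pi_S0 + pi_S1 + pi_S2 + pi_S3 = 1.

Using the first 3 balance equations plus normalization, the linear system A*pi = b is:
  [-7/20, 1/20, 1/20, 1/20] . pi = 0
  [3/20, -3/4, 3/20, 3/20] . pi = 0
  [1/10, 2/5, -7/10, 1/20] . pi = 0
  [1, 1, 1, 1] . pi = 1

Solving yields:
  pi_S0 = 1/8
  pi_S1 = 1/6
  pi_S2 = 11/72
  pi_S3 = 5/9

Verification (pi * P):
  1/8*13/20 + 1/6*1/20 + 11/72*1/20 + 5/9*1/20 = 1/8 = pi_S0  (ok)
  1/8*3/20 + 1/6*1/4 + 11/72*3/20 + 5/9*3/20 = 1/6 = pi_S1  (ok)
  1/8*1/10 + 1/6*2/5 + 11/72*3/10 + 5/9*1/20 = 11/72 = pi_S2  (ok)
  1/8*1/10 + 1/6*3/10 + 11/72*1/2 + 5/9*3/4 = 5/9 = pi_S3  (ok)

Answer: 1/8 1/6 11/72 5/9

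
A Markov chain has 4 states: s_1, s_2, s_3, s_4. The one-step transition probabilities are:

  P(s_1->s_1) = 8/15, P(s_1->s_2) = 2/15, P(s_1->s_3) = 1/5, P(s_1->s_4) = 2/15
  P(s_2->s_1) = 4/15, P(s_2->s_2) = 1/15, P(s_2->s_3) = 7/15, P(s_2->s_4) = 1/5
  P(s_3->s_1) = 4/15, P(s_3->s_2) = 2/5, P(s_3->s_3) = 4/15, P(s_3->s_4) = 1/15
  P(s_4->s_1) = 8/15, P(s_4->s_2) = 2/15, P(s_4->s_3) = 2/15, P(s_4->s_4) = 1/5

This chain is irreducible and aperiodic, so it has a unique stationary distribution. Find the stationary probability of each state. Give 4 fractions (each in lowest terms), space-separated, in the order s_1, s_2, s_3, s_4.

Answer: 12/29 11/58 15/58 4/29

Derivation:
The stationary distribution satisfies pi = pi * P, i.e.:
  pi_s_1 = 8/15*pi_s_1 + 4/15*pi_s_2 + 4/15*pi_s_3 + 8/15*pi_s_4
  pi_s_2 = 2/15*pi_s_1 + 1/15*pi_s_2 + 2/5*pi_s_3 + 2/15*pi_s_4
  pi_s_3 = 1/5*pi_s_1 + 7/15*pi_s_2 + 4/15*pi_s_3 + 2/15*pi_s_4
  pi_s_4 = 2/15*pi_s_1 + 1/5*pi_s_2 + 1/15*pi_s_3 + 1/5*pi_s_4
with normalization: pi_s_1 + pi_s_2 + pi_s_3 + pi_s_4 = 1.

Using the first 3 balance equations plus normalization, the linear system A*pi = b is:
  [-7/15, 4/15, 4/15, 8/15] . pi = 0
  [2/15, -14/15, 2/5, 2/15] . pi = 0
  [1/5, 7/15, -11/15, 2/15] . pi = 0
  [1, 1, 1, 1] . pi = 1

Solving yields:
  pi_s_1 = 12/29
  pi_s_2 = 11/58
  pi_s_3 = 15/58
  pi_s_4 = 4/29

Verification (pi * P):
  12/29*8/15 + 11/58*4/15 + 15/58*4/15 + 4/29*8/15 = 12/29 = pi_s_1  (ok)
  12/29*2/15 + 11/58*1/15 + 15/58*2/5 + 4/29*2/15 = 11/58 = pi_s_2  (ok)
  12/29*1/5 + 11/58*7/15 + 15/58*4/15 + 4/29*2/15 = 15/58 = pi_s_3  (ok)
  12/29*2/15 + 11/58*1/5 + 15/58*1/15 + 4/29*1/5 = 4/29 = pi_s_4  (ok)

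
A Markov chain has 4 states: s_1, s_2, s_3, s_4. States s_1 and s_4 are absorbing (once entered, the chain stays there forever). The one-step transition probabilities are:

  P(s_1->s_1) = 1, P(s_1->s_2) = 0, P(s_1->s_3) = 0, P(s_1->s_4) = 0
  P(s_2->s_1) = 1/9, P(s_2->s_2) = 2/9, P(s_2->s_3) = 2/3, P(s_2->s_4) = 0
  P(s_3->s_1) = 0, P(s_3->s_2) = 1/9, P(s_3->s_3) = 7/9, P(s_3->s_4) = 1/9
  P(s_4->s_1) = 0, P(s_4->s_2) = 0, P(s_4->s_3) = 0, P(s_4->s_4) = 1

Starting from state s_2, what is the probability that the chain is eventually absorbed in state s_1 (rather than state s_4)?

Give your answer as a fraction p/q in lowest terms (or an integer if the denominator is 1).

Answer: 1/4

Derivation:
Let a_i = P(absorbed in s_1 | start in state i).
Boundary conditions: a_s_1 = 1, a_s_4 = 0.
For each transient state i, a_i = sum_j P(i->j) * a_j:
  a_s_2 = 1/9*a_s_1 + 2/9*a_s_2 + 2/3*a_s_3 + 0*a_s_4
  a_s_3 = 0*a_s_1 + 1/9*a_s_2 + 7/9*a_s_3 + 1/9*a_s_4

Substituting a_s_1 = 1 and a_s_4 = 0, rearrange to (I - Q) a = r where r[i] = P(i -> s_1):
  [7/9, -2/3] . (a_s_2, a_s_3) = 1/9
  [-1/9, 2/9] . (a_s_2, a_s_3) = 0

Solving yields:
  a_s_2 = 1/4
  a_s_3 = 1/8

Starting state is s_2, so the absorption probability is a_s_2 = 1/4.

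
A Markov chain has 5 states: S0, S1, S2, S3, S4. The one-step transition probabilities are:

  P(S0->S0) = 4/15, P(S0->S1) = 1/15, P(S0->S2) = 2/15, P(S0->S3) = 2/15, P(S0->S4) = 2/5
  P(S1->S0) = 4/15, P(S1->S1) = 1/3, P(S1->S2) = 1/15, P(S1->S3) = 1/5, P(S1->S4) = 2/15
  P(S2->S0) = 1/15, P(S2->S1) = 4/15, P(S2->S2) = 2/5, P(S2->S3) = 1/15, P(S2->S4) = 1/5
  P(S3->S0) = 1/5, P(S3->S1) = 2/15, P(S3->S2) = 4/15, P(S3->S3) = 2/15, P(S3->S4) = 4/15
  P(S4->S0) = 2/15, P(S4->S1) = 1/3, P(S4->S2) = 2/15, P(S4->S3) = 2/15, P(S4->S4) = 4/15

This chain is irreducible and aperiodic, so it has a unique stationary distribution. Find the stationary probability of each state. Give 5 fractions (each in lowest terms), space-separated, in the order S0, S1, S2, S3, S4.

Answer: 6437/34300 8353/34300 6333/34300 1177/8575 8469/34300

Derivation:
The stationary distribution satisfies pi = pi * P, i.e.:
  pi_S0 = 4/15*pi_S0 + 4/15*pi_S1 + 1/15*pi_S2 + 1/5*pi_S3 + 2/15*pi_S4
  pi_S1 = 1/15*pi_S0 + 1/3*pi_S1 + 4/15*pi_S2 + 2/15*pi_S3 + 1/3*pi_S4
  pi_S2 = 2/15*pi_S0 + 1/15*pi_S1 + 2/5*pi_S2 + 4/15*pi_S3 + 2/15*pi_S4
  pi_S3 = 2/15*pi_S0 + 1/5*pi_S1 + 1/15*pi_S2 + 2/15*pi_S3 + 2/15*pi_S4
  pi_S4 = 2/5*pi_S0 + 2/15*pi_S1 + 1/5*pi_S2 + 4/15*pi_S3 + 4/15*pi_S4
with normalization: pi_S0 + pi_S1 + pi_S2 + pi_S3 + pi_S4 = 1.

Using the first 4 balance equations plus normalization, the linear system A*pi = b is:
  [-11/15, 4/15, 1/15, 1/5, 2/15] . pi = 0
  [1/15, -2/3, 4/15, 2/15, 1/3] . pi = 0
  [2/15, 1/15, -3/5, 4/15, 2/15] . pi = 0
  [2/15, 1/5, 1/15, -13/15, 2/15] . pi = 0
  [1, 1, 1, 1, 1] . pi = 1

Solving yields:
  pi_S0 = 6437/34300
  pi_S1 = 8353/34300
  pi_S2 = 6333/34300
  pi_S3 = 1177/8575
  pi_S4 = 8469/34300

Verification (pi * P):
  6437/34300*4/15 + 8353/34300*4/15 + 6333/34300*1/15 + 1177/8575*1/5 + 8469/34300*2/15 = 6437/34300 = pi_S0  (ok)
  6437/34300*1/15 + 8353/34300*1/3 + 6333/34300*4/15 + 1177/8575*2/15 + 8469/34300*1/3 = 8353/34300 = pi_S1  (ok)
  6437/34300*2/15 + 8353/34300*1/15 + 6333/34300*2/5 + 1177/8575*4/15 + 8469/34300*2/15 = 6333/34300 = pi_S2  (ok)
  6437/34300*2/15 + 8353/34300*1/5 + 6333/34300*1/15 + 1177/8575*2/15 + 8469/34300*2/15 = 1177/8575 = pi_S3  (ok)
  6437/34300*2/5 + 8353/34300*2/15 + 6333/34300*1/5 + 1177/8575*4/15 + 8469/34300*4/15 = 8469/34300 = pi_S4  (ok)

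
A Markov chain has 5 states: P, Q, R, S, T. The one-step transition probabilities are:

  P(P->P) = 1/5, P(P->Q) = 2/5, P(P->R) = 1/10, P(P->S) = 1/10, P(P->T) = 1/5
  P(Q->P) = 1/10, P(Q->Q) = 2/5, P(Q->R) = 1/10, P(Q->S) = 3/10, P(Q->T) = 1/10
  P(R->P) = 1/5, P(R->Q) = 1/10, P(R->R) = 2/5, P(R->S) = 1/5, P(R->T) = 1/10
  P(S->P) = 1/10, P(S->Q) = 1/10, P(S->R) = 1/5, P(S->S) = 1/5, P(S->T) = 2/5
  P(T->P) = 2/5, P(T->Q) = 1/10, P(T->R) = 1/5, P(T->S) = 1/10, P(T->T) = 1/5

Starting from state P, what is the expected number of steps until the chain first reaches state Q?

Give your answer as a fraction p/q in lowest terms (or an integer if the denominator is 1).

Answer: 2090/503

Derivation:
Let h_i = expected steps to first reach Q from state i.
Boundary: h_Q = 0.
First-step equations for the other states:
  h_P = 1 + 1/5*h_P + 2/5*h_Q + 1/10*h_R + 1/10*h_S + 1/5*h_T
  h_R = 1 + 1/5*h_P + 1/10*h_Q + 2/5*h_R + 1/5*h_S + 1/10*h_T
  h_S = 1 + 1/10*h_P + 1/10*h_Q + 1/5*h_R + 1/5*h_S + 2/5*h_T
  h_T = 1 + 2/5*h_P + 1/10*h_Q + 1/5*h_R + 1/10*h_S + 1/5*h_T

Substituting h_Q = 0 and rearranging gives the linear system (I - Q) h = 1:
  [4/5, -1/10, -1/10, -1/5] . (h_P, h_R, h_S, h_T) = 1
  [-1/5, 3/5, -1/5, -1/10] . (h_P, h_R, h_S, h_T) = 1
  [-1/10, -1/5, 4/5, -2/5] . (h_P, h_R, h_S, h_T) = 1
  [-2/5, -1/5, -1/10, 4/5] . (h_P, h_R, h_S, h_T) = 1

Solving yields:
  h_P = 2090/503
  h_R = 3020/503
  h_S = 3050/503
  h_T = 2810/503

Starting state is P, so the expected hitting time is h_P = 2090/503.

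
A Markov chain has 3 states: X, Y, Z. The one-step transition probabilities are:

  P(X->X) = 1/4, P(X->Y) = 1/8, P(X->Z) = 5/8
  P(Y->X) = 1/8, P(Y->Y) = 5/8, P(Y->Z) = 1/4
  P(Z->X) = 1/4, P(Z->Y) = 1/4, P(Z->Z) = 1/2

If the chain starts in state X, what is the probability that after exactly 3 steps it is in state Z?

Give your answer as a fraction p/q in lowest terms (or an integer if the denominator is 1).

Answer: 237/512

Derivation:
Computing P^3 by repeated multiplication:
P^1 =
  X: [1/4, 1/8, 5/8]
  Y: [1/8, 5/8, 1/4]
  Z: [1/4, 1/4, 1/2]
P^2 =
  X: [15/64, 17/64, 1/2]
  Y: [11/64, 15/32, 23/64]
  Z: [7/32, 5/16, 15/32]
P^3 =
  X: [111/512, 41/128, 237/512]
  Y: [49/256, 207/512, 207/512]
  Z: [27/128, 87/256, 115/256]

(P^3)[X -> Z] = 237/512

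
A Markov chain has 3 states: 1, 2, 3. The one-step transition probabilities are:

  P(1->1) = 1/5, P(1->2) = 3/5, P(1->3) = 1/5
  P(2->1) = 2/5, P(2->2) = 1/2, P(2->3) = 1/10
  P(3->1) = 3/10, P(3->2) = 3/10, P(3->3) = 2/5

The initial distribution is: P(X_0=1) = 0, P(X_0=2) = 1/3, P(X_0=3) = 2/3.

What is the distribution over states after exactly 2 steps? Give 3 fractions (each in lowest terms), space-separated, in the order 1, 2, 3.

Propagating the distribution step by step (d_{t+1} = d_t * P):
d_0 = (1=0, 2=1/3, 3=2/3)
  d_1[1] = 0*1/5 + 1/3*2/5 + 2/3*3/10 = 1/3
  d_1[2] = 0*3/5 + 1/3*1/2 + 2/3*3/10 = 11/30
  d_1[3] = 0*1/5 + 1/3*1/10 + 2/3*2/5 = 3/10
d_1 = (1=1/3, 2=11/30, 3=3/10)
  d_2[1] = 1/3*1/5 + 11/30*2/5 + 3/10*3/10 = 91/300
  d_2[2] = 1/3*3/5 + 11/30*1/2 + 3/10*3/10 = 71/150
  d_2[3] = 1/3*1/5 + 11/30*1/10 + 3/10*2/5 = 67/300
d_2 = (1=91/300, 2=71/150, 3=67/300)

Answer: 91/300 71/150 67/300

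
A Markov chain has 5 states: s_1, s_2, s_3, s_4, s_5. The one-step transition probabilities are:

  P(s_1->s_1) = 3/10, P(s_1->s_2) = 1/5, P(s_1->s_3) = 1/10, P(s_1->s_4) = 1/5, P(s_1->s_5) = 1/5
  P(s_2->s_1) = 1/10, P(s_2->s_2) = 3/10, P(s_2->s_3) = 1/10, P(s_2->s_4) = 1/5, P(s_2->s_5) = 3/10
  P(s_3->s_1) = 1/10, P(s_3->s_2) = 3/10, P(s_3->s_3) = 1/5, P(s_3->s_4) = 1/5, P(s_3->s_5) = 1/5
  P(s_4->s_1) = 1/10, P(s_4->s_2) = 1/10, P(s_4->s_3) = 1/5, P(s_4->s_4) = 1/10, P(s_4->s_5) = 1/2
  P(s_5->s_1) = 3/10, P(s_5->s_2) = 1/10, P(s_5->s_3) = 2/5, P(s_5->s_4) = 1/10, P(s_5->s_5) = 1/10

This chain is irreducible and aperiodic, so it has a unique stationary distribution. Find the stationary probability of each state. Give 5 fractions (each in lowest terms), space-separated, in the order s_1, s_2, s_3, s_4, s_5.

The stationary distribution satisfies pi = pi * P, i.e.:
  pi_s_1 = 3/10*pi_s_1 + 1/10*pi_s_2 + 1/10*pi_s_3 + 1/10*pi_s_4 + 3/10*pi_s_5
  pi_s_2 = 1/5*pi_s_1 + 3/10*pi_s_2 + 3/10*pi_s_3 + 1/10*pi_s_4 + 1/10*pi_s_5
  pi_s_3 = 1/10*pi_s_1 + 1/10*pi_s_2 + 1/5*pi_s_3 + 1/5*pi_s_4 + 2/5*pi_s_5
  pi_s_4 = 1/5*pi_s_1 + 1/5*pi_s_2 + 1/5*pi_s_3 + 1/10*pi_s_4 + 1/10*pi_s_5
  pi_s_5 = 1/5*pi_s_1 + 3/10*pi_s_2 + 1/5*pi_s_3 + 1/2*pi_s_4 + 1/10*pi_s_5
with normalization: pi_s_1 + pi_s_2 + pi_s_3 + pi_s_4 + pi_s_5 = 1.

Using the first 4 balance equations plus normalization, the linear system A*pi = b is:
  [-7/10, 1/10, 1/10, 1/10, 3/10] . pi = 0
  [1/5, -7/10, 3/10, 1/10, 1/10] . pi = 0
  [1/10, 1/10, -4/5, 1/5, 2/5] . pi = 0
  [1/5, 1/5, 1/5, -9/10, 1/10] . pi = 0
  [1, 1, 1, 1, 1] . pi = 1

Solving yields:
  pi_s_1 = 939/5051
  pi_s_2 = 1014/5051
  pi_s_3 = 1061/5051
  pi_s_4 = 1613/10102
  pi_s_5 = 2461/10102

Verification (pi * P):
  939/5051*3/10 + 1014/5051*1/10 + 1061/5051*1/10 + 1613/10102*1/10 + 2461/10102*3/10 = 939/5051 = pi_s_1  (ok)
  939/5051*1/5 + 1014/5051*3/10 + 1061/5051*3/10 + 1613/10102*1/10 + 2461/10102*1/10 = 1014/5051 = pi_s_2  (ok)
  939/5051*1/10 + 1014/5051*1/10 + 1061/5051*1/5 + 1613/10102*1/5 + 2461/10102*2/5 = 1061/5051 = pi_s_3  (ok)
  939/5051*1/5 + 1014/5051*1/5 + 1061/5051*1/5 + 1613/10102*1/10 + 2461/10102*1/10 = 1613/10102 = pi_s_4  (ok)
  939/5051*1/5 + 1014/5051*3/10 + 1061/5051*1/5 + 1613/10102*1/2 + 2461/10102*1/10 = 2461/10102 = pi_s_5  (ok)

Answer: 939/5051 1014/5051 1061/5051 1613/10102 2461/10102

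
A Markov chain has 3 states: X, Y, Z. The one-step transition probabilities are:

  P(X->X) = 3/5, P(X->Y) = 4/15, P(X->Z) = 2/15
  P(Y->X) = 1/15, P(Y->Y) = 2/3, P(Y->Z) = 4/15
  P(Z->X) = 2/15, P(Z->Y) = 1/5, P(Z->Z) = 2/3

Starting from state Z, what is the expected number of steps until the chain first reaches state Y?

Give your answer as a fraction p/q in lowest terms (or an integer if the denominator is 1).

Let h_i = expected steps to first reach Y from state i.
Boundary: h_Y = 0.
First-step equations for the other states:
  h_X = 1 + 3/5*h_X + 4/15*h_Y + 2/15*h_Z
  h_Z = 1 + 2/15*h_X + 1/5*h_Y + 2/3*h_Z

Substituting h_Y = 0 and rearranging gives the linear system (I - Q) h = 1:
  [2/5, -2/15] . (h_X, h_Z) = 1
  [-2/15, 1/3] . (h_X, h_Z) = 1

Solving yields:
  h_X = 105/26
  h_Z = 60/13

Starting state is Z, so the expected hitting time is h_Z = 60/13.

Answer: 60/13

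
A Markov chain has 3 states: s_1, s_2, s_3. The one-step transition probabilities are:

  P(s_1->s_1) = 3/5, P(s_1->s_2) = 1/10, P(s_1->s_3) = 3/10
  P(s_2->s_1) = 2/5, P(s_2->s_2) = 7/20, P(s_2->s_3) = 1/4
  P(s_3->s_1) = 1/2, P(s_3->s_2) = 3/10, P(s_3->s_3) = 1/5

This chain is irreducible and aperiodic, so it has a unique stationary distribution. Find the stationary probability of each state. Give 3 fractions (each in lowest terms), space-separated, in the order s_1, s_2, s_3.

The stationary distribution satisfies pi = pi * P, i.e.:
  pi_s_1 = 3/5*pi_s_1 + 2/5*pi_s_2 + 1/2*pi_s_3
  pi_s_2 = 1/10*pi_s_1 + 7/20*pi_s_2 + 3/10*pi_s_3
  pi_s_3 = 3/10*pi_s_1 + 1/4*pi_s_2 + 1/5*pi_s_3
with normalization: pi_s_1 + pi_s_2 + pi_s_3 = 1.

Using the first 2 balance equations plus normalization, the linear system A*pi = b is:
  [-2/5, 2/5, 1/2] . pi = 0
  [1/10, -13/20, 3/10] . pi = 0
  [1, 1, 1] . pi = 1

Solving yields:
  pi_s_1 = 89/167
  pi_s_2 = 34/167
  pi_s_3 = 44/167

Verification (pi * P):
  89/167*3/5 + 34/167*2/5 + 44/167*1/2 = 89/167 = pi_s_1  (ok)
  89/167*1/10 + 34/167*7/20 + 44/167*3/10 = 34/167 = pi_s_2  (ok)
  89/167*3/10 + 34/167*1/4 + 44/167*1/5 = 44/167 = pi_s_3  (ok)

Answer: 89/167 34/167 44/167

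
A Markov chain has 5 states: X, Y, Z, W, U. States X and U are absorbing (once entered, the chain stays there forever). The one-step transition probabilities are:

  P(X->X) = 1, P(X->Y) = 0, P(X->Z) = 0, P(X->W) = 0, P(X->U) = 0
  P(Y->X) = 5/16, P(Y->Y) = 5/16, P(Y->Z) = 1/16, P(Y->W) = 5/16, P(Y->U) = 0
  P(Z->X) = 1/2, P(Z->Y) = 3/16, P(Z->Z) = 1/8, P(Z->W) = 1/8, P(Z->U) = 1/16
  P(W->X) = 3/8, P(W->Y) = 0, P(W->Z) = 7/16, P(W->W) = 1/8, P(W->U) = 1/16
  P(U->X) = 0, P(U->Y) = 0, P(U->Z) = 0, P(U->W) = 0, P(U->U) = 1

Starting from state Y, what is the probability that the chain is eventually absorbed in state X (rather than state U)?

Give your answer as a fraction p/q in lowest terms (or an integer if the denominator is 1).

Answer: 1734/1855

Derivation:
Let a_i = P(absorbed in X | start in state i).
Boundary conditions: a_X = 1, a_U = 0.
For each transient state i, a_i = sum_j P(i->j) * a_j:
  a_Y = 5/16*a_X + 5/16*a_Y + 1/16*a_Z + 5/16*a_W + 0*a_U
  a_Z = 1/2*a_X + 3/16*a_Y + 1/8*a_Z + 1/8*a_W + 1/16*a_U
  a_W = 3/8*a_X + 0*a_Y + 7/16*a_Z + 1/8*a_W + 1/16*a_U

Substituting a_X = 1 and a_U = 0, rearrange to (I - Q) a = r where r[i] = P(i -> X):
  [11/16, -1/16, -5/16] . (a_Y, a_Z, a_W) = 5/16
  [-3/16, 7/8, -1/8] . (a_Y, a_Z, a_W) = 1/2
  [0, -7/16, 7/8] . (a_Y, a_Z, a_W) = 3/8

Solving yields:
  a_Y = 1734/1855
  a_Z = 1664/1855
  a_W = 1627/1855

Starting state is Y, so the absorption probability is a_Y = 1734/1855.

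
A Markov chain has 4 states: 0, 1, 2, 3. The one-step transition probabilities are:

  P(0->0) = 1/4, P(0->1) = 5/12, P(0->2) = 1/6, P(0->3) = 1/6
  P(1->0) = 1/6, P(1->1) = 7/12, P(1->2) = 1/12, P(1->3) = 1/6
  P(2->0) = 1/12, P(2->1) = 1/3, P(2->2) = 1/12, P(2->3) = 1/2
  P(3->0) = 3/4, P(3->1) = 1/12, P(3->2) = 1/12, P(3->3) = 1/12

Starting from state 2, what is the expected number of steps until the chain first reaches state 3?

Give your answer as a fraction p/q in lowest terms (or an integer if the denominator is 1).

Let h_i = expected steps to first reach 3 from state i.
Boundary: h_3 = 0.
First-step equations for the other states:
  h_0 = 1 + 1/4*h_0 + 5/12*h_1 + 1/6*h_2 + 1/6*h_3
  h_1 = 1 + 1/6*h_0 + 7/12*h_1 + 1/12*h_2 + 1/6*h_3
  h_2 = 1 + 1/12*h_0 + 1/3*h_1 + 1/12*h_2 + 1/2*h_3

Substituting h_3 = 0 and rearranging gives the linear system (I - Q) h = 1:
  [3/4, -5/12, -1/6] . (h_0, h_1, h_2) = 1
  [-1/6, 5/12, -1/12] . (h_0, h_1, h_2) = 1
  [-1/12, -1/3, 11/12] . (h_0, h_1, h_2) = 1

Solving yields:
  h_0 = 258/53
  h_1 = 266/53
  h_2 = 178/53

Starting state is 2, so the expected hitting time is h_2 = 178/53.

Answer: 178/53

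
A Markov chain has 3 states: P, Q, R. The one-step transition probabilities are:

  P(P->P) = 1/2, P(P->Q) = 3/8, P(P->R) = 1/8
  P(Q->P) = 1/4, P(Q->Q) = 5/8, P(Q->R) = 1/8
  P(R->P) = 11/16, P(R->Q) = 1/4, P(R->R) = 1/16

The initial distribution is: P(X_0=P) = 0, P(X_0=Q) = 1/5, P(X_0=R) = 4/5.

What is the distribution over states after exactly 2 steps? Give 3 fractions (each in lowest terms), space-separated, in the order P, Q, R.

Answer: 277/640 143/320 77/640

Derivation:
Propagating the distribution step by step (d_{t+1} = d_t * P):
d_0 = (P=0, Q=1/5, R=4/5)
  d_1[P] = 0*1/2 + 1/5*1/4 + 4/5*11/16 = 3/5
  d_1[Q] = 0*3/8 + 1/5*5/8 + 4/5*1/4 = 13/40
  d_1[R] = 0*1/8 + 1/5*1/8 + 4/5*1/16 = 3/40
d_1 = (P=3/5, Q=13/40, R=3/40)
  d_2[P] = 3/5*1/2 + 13/40*1/4 + 3/40*11/16 = 277/640
  d_2[Q] = 3/5*3/8 + 13/40*5/8 + 3/40*1/4 = 143/320
  d_2[R] = 3/5*1/8 + 13/40*1/8 + 3/40*1/16 = 77/640
d_2 = (P=277/640, Q=143/320, R=77/640)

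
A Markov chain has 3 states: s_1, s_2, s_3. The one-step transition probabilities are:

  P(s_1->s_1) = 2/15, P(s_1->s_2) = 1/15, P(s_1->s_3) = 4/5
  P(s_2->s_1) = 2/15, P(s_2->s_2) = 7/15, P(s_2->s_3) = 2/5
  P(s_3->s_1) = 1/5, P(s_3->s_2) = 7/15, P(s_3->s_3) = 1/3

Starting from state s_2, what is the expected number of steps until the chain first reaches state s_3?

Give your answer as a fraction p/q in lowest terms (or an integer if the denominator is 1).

Answer: 75/34

Derivation:
Let h_i = expected steps to first reach s_3 from state i.
Boundary: h_s_3 = 0.
First-step equations for the other states:
  h_s_1 = 1 + 2/15*h_s_1 + 1/15*h_s_2 + 4/5*h_s_3
  h_s_2 = 1 + 2/15*h_s_1 + 7/15*h_s_2 + 2/5*h_s_3

Substituting h_s_3 = 0 and rearranging gives the linear system (I - Q) h = 1:
  [13/15, -1/15] . (h_s_1, h_s_2) = 1
  [-2/15, 8/15] . (h_s_1, h_s_2) = 1

Solving yields:
  h_s_1 = 45/34
  h_s_2 = 75/34

Starting state is s_2, so the expected hitting time is h_s_2 = 75/34.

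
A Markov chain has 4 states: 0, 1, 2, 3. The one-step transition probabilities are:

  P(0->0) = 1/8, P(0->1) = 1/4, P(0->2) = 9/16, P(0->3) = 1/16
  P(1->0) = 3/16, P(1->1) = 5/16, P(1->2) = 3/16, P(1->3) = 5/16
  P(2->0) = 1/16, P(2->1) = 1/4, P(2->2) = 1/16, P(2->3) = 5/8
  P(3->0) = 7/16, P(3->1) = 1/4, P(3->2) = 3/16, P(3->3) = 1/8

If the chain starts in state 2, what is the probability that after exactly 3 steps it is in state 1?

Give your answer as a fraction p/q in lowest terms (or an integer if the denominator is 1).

Answer: 273/1024

Derivation:
Computing P^3 by repeated multiplication:
P^1 =
  0: [1/8, 1/4, 9/16, 1/16]
  1: [3/16, 5/16, 3/16, 5/16]
  2: [1/16, 1/4, 1/16, 5/8]
  3: [7/16, 1/4, 3/16, 1/8]
P^2 =
  0: [1/8, 17/64, 21/128, 57/128]
  1: [59/256, 69/256, 15/64, 17/64]
  2: [85/256, 17/64, 13/64, 51/256]
  3: [43/256, 17/64, 21/64, 61/256]
P^3 =
  0: [277/1024, 273/1024, 219/1024, 255/1024]
  1: [861/4096, 1093/4096, 501/2048, 285/1024]
  2: [783/4096, 273/1024, 587/2048, 1047/4096]
  3: [801/4096, 273/1024, 429/2048, 1345/4096]

(P^3)[2 -> 1] = 273/1024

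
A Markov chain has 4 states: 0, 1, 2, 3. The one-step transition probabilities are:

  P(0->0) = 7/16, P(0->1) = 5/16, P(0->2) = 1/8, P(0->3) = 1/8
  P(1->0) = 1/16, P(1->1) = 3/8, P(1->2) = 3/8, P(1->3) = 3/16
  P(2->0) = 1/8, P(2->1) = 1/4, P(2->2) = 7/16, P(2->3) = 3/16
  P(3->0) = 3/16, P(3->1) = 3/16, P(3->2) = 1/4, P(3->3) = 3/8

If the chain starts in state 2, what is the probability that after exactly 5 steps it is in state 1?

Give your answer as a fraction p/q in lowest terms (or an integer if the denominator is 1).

Computing P^5 by repeated multiplication:
P^1 =
  0: [7/16, 5/16, 1/8, 1/8]
  1: [1/16, 3/8, 3/8, 3/16]
  2: [1/8, 1/4, 7/16, 3/16]
  3: [3/16, 3/16, 1/4, 3/8]
P^2 =
  0: [1/4, 79/256, 33/128, 47/256]
  1: [17/128, 37/128, 23/64, 7/32]
  2: [41/256, 71/256, 89/256, 55/256]
  3: [25/128, 67/256, 19/64, 63/256]
P^3 =
  0: [25/128, 1199/4096, 313/1024, 845/4096]
  1: [83/512, 575/2048, 345/1024, 451/2048]
  2: [701/4096, 9/32, 1351/4096, 223/1024]
  3: [379/2048, 1145/4096, 643/2048, 907/4096]
P^4 =
  0: [5919/32768, 18737/65536, 10469/32768, 14023/65536]
  1: [11/64, 9223/32768, 2687/8192, 7165/32768]
  2: [11437/65536, 18497/65536, 21339/65536, 14263/65536]
  3: [367/2048, 18525/65536, 2627/8192, 14251/65536]
P^5 =
  0: [46387/262144, 297433/1048576, 84689/262144, 226839/1048576]
  1: [45819/262144, 147985/524288, 85249/262144, 114167/524288]
  2: [184023/1048576, 37039/131072, 340281/1048576, 28495/131072]
  3: [92759/524288, 296687/1048576, 169377/524288, 227617/1048576]

(P^5)[2 -> 1] = 37039/131072

Answer: 37039/131072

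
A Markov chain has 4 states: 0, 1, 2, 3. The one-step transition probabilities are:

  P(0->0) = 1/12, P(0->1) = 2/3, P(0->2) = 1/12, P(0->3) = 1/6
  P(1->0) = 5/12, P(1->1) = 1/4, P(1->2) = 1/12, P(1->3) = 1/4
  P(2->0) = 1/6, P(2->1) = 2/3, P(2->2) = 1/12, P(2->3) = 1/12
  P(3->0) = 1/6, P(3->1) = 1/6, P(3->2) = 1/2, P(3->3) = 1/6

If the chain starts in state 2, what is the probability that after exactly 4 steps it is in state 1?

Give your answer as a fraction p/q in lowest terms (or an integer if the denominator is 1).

Computing P^4 by repeated multiplication:
P^1 =
  0: [1/12, 2/3, 1/12, 1/6]
  1: [5/12, 1/4, 1/12, 1/4]
  2: [1/6, 2/3, 1/12, 1/12]
  3: [1/6, 1/6, 1/2, 1/6]
P^2 =
  0: [47/144, 11/36, 11/72, 31/144]
  1: [7/36, 7/16, 3/16, 13/72]
  2: [23/72, 25/72, 17/144, 31/144]
  3: [7/36, 37/72, 11/72, 5/36]
P^3 =
  0: [373/1728, 373/864, 299/1728, 155/864]
  1: [449/1728, 227/576, 137/864, 3/16]
  2: [49/216, 179/432, 299/1728, 107/576]
  3: [241/864, 331/864, 61/432, 85/432]
P^4 =
  0: [5321/20736, 4117/10368, 1639/10368, 1301/6912]
  1: [2525/10368, 2825/6912, 31/192, 3863/20736]
  2: [1303/5184, 4159/10368, 1111/6912, 1291/6912]
  3: [155/648, 4237/10368, 857/5184, 1937/10368]

(P^4)[2 -> 1] = 4159/10368

Answer: 4159/10368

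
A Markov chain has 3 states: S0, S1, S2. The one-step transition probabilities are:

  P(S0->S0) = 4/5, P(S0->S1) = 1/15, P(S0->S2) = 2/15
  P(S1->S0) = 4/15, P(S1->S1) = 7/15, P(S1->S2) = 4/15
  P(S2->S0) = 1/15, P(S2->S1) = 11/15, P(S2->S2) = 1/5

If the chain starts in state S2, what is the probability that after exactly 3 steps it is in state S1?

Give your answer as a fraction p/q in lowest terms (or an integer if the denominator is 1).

Answer: 1441/3375

Derivation:
Computing P^3 by repeated multiplication:
P^1 =
  S0: [4/5, 1/15, 2/15]
  S1: [4/15, 7/15, 4/15]
  S2: [1/15, 11/15, 1/5]
P^2 =
  S0: [2/3, 41/225, 34/225]
  S1: [16/45, 97/225, 16/75]
  S2: [59/225, 37/75, 11/45]
P^3 =
  S0: [74/125, 811/3375, 566/3375]
  S1: [1396/3375, 143/375, 692/3375]
  S2: [1207/3375, 1441/3375, 727/3375]

(P^3)[S2 -> S1] = 1441/3375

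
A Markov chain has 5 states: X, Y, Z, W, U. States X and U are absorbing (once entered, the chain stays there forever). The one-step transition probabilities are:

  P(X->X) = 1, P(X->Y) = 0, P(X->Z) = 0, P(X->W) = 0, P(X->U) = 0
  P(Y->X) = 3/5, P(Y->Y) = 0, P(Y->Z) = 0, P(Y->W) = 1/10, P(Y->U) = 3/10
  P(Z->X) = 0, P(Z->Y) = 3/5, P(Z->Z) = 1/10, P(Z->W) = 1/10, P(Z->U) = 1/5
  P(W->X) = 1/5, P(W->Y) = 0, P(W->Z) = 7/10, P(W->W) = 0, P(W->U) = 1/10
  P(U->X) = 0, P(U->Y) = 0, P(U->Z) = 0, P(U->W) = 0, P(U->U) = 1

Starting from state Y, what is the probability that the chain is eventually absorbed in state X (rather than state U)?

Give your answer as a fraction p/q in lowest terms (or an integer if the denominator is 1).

Let a_i = P(absorbed in X | start in state i).
Boundary conditions: a_X = 1, a_U = 0.
For each transient state i, a_i = sum_j P(i->j) * a_j:
  a_Y = 3/5*a_X + 0*a_Y + 0*a_Z + 1/10*a_W + 3/10*a_U
  a_Z = 0*a_X + 3/5*a_Y + 1/10*a_Z + 1/10*a_W + 1/5*a_U
  a_W = 1/5*a_X + 0*a_Y + 7/10*a_Z + 0*a_W + 1/10*a_U

Substituting a_X = 1 and a_U = 0, rearrange to (I - Q) a = r where r[i] = P(i -> X):
  [1, 0, -1/10] . (a_Y, a_Z, a_W) = 3/5
  [-3/5, 9/10, -1/10] . (a_Y, a_Z, a_W) = 0
  [0, -7/10, 1] . (a_Y, a_Z, a_W) = 1/5

Solving yields:
  a_Y = 129/197
  a_Z = 98/197
  a_W = 108/197

Starting state is Y, so the absorption probability is a_Y = 129/197.

Answer: 129/197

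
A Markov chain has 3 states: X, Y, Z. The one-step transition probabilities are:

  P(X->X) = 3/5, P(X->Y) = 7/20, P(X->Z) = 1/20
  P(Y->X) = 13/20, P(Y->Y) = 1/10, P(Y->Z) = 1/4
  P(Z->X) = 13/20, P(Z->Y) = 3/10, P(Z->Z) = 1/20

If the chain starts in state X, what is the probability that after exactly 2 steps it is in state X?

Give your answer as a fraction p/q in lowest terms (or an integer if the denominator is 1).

Answer: 31/50

Derivation:
Computing P^2 by repeated multiplication:
P^1 =
  X: [3/5, 7/20, 1/20]
  Y: [13/20, 1/10, 1/4]
  Z: [13/20, 3/10, 1/20]
P^2 =
  X: [31/50, 13/50, 3/25]
  Y: [247/400, 5/16, 7/100]
  Z: [247/400, 109/400, 11/100]

(P^2)[X -> X] = 31/50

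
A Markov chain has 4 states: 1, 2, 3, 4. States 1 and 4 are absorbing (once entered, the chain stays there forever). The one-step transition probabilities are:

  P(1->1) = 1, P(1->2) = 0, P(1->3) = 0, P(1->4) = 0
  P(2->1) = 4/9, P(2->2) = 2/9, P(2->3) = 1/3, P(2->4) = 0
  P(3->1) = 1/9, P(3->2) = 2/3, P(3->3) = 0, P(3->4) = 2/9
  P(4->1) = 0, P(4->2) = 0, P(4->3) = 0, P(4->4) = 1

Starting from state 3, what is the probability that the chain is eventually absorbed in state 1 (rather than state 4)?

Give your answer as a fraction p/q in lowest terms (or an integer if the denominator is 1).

Answer: 31/45

Derivation:
Let a_i = P(absorbed in 1 | start in state i).
Boundary conditions: a_1 = 1, a_4 = 0.
For each transient state i, a_i = sum_j P(i->j) * a_j:
  a_2 = 4/9*a_1 + 2/9*a_2 + 1/3*a_3 + 0*a_4
  a_3 = 1/9*a_1 + 2/3*a_2 + 0*a_3 + 2/9*a_4

Substituting a_1 = 1 and a_4 = 0, rearrange to (I - Q) a = r where r[i] = P(i -> 1):
  [7/9, -1/3] . (a_2, a_3) = 4/9
  [-2/3, 1] . (a_2, a_3) = 1/9

Solving yields:
  a_2 = 13/15
  a_3 = 31/45

Starting state is 3, so the absorption probability is a_3 = 31/45.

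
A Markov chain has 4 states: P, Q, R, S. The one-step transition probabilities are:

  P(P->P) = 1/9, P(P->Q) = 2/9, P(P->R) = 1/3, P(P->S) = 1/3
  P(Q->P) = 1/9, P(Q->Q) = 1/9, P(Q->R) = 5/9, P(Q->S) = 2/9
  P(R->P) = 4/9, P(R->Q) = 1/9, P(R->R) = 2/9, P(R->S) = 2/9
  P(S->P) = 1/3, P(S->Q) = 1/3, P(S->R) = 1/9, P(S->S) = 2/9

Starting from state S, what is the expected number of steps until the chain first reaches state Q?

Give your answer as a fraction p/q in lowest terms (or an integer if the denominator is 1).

Answer: 774/199

Derivation:
Let h_i = expected steps to first reach Q from state i.
Boundary: h_Q = 0.
First-step equations for the other states:
  h_P = 1 + 1/9*h_P + 2/9*h_Q + 1/3*h_R + 1/3*h_S
  h_R = 1 + 4/9*h_P + 1/9*h_Q + 2/9*h_R + 2/9*h_S
  h_S = 1 + 1/3*h_P + 1/3*h_Q + 1/9*h_R + 2/9*h_S

Substituting h_Q = 0 and rearranging gives the linear system (I - Q) h = 1:
  [8/9, -1/3, -1/3] . (h_P, h_R, h_S) = 1
  [-4/9, 7/9, -2/9] . (h_P, h_R, h_S) = 1
  [-1/3, -1/9, 7/9] . (h_P, h_R, h_S) = 1

Solving yields:
  h_P = 882/199
  h_R = 981/199
  h_S = 774/199

Starting state is S, so the expected hitting time is h_S = 774/199.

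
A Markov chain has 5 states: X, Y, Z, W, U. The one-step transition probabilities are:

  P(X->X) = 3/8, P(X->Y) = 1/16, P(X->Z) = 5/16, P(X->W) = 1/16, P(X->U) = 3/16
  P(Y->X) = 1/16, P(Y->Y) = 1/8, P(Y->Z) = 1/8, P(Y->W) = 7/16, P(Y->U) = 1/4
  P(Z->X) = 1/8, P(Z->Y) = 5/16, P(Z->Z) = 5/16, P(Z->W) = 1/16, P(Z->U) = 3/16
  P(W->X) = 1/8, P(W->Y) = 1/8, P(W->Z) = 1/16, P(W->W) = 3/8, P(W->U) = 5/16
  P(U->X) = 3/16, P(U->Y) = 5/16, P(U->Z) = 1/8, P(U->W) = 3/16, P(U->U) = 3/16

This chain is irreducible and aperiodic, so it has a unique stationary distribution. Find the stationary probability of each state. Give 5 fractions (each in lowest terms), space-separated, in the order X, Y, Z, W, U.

Answer: 7161/42148 2003/10537 7371/42148 2489/10537 2412/10537

Derivation:
The stationary distribution satisfies pi = pi * P, i.e.:
  pi_X = 3/8*pi_X + 1/16*pi_Y + 1/8*pi_Z + 1/8*pi_W + 3/16*pi_U
  pi_Y = 1/16*pi_X + 1/8*pi_Y + 5/16*pi_Z + 1/8*pi_W + 5/16*pi_U
  pi_Z = 5/16*pi_X + 1/8*pi_Y + 5/16*pi_Z + 1/16*pi_W + 1/8*pi_U
  pi_W = 1/16*pi_X + 7/16*pi_Y + 1/16*pi_Z + 3/8*pi_W + 3/16*pi_U
  pi_U = 3/16*pi_X + 1/4*pi_Y + 3/16*pi_Z + 5/16*pi_W + 3/16*pi_U
with normalization: pi_X + pi_Y + pi_Z + pi_W + pi_U = 1.

Using the first 4 balance equations plus normalization, the linear system A*pi = b is:
  [-5/8, 1/16, 1/8, 1/8, 3/16] . pi = 0
  [1/16, -7/8, 5/16, 1/8, 5/16] . pi = 0
  [5/16, 1/8, -11/16, 1/16, 1/8] . pi = 0
  [1/16, 7/16, 1/16, -5/8, 3/16] . pi = 0
  [1, 1, 1, 1, 1] . pi = 1

Solving yields:
  pi_X = 7161/42148
  pi_Y = 2003/10537
  pi_Z = 7371/42148
  pi_W = 2489/10537
  pi_U = 2412/10537

Verification (pi * P):
  7161/42148*3/8 + 2003/10537*1/16 + 7371/42148*1/8 + 2489/10537*1/8 + 2412/10537*3/16 = 7161/42148 = pi_X  (ok)
  7161/42148*1/16 + 2003/10537*1/8 + 7371/42148*5/16 + 2489/10537*1/8 + 2412/10537*5/16 = 2003/10537 = pi_Y  (ok)
  7161/42148*5/16 + 2003/10537*1/8 + 7371/42148*5/16 + 2489/10537*1/16 + 2412/10537*1/8 = 7371/42148 = pi_Z  (ok)
  7161/42148*1/16 + 2003/10537*7/16 + 7371/42148*1/16 + 2489/10537*3/8 + 2412/10537*3/16 = 2489/10537 = pi_W  (ok)
  7161/42148*3/16 + 2003/10537*1/4 + 7371/42148*3/16 + 2489/10537*5/16 + 2412/10537*3/16 = 2412/10537 = pi_U  (ok)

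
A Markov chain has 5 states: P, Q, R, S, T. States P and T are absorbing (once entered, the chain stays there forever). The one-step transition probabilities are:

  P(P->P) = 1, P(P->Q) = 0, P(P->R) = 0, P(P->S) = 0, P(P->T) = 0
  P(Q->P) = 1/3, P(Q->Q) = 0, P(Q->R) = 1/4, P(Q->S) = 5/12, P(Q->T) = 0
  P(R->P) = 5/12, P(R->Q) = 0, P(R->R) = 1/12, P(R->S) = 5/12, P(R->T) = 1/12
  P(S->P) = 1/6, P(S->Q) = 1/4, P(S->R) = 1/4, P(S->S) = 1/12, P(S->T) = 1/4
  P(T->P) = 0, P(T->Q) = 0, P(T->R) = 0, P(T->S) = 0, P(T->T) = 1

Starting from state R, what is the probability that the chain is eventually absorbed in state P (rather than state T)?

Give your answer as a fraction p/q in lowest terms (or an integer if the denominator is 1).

Let a_i = P(absorbed in P | start in state i).
Boundary conditions: a_P = 1, a_T = 0.
For each transient state i, a_i = sum_j P(i->j) * a_j:
  a_Q = 1/3*a_P + 0*a_Q + 1/4*a_R + 5/12*a_S + 0*a_T
  a_R = 5/12*a_P + 0*a_Q + 1/12*a_R + 5/12*a_S + 1/12*a_T
  a_S = 1/6*a_P + 1/4*a_Q + 1/4*a_R + 1/12*a_S + 1/4*a_T

Substituting a_P = 1 and a_T = 0, rearrange to (I - Q) a = r where r[i] = P(i -> P):
  [1, -1/4, -5/12] . (a_Q, a_R, a_S) = 1/3
  [0, 11/12, -5/12] . (a_Q, a_R, a_S) = 5/12
  [-1/4, -1/4, 11/12] . (a_Q, a_R, a_S) = 1/6

Solving yields:
  a_Q = 134/177
  a_R = 85/118
  a_S = 69/118

Starting state is R, so the absorption probability is a_R = 85/118.

Answer: 85/118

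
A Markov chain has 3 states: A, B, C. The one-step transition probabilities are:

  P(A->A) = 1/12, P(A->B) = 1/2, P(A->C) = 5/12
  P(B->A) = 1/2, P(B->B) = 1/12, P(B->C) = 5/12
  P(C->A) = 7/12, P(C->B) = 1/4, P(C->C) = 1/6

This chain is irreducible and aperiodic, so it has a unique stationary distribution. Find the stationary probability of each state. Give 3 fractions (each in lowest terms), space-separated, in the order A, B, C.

The stationary distribution satisfies pi = pi * P, i.e.:
  pi_A = 1/12*pi_A + 1/2*pi_B + 7/12*pi_C
  pi_B = 1/2*pi_A + 1/12*pi_B + 1/4*pi_C
  pi_C = 5/12*pi_A + 5/12*pi_B + 1/6*pi_C
with normalization: pi_A + pi_B + pi_C = 1.

Using the first 2 balance equations plus normalization, the linear system A*pi = b is:
  [-11/12, 1/2, 7/12] . pi = 0
  [1/2, -11/12, 1/4] . pi = 0
  [1, 1, 1] . pi = 1

Solving yields:
  pi_A = 19/51
  pi_B = 5/17
  pi_C = 1/3

Verification (pi * P):
  19/51*1/12 + 5/17*1/2 + 1/3*7/12 = 19/51 = pi_A  (ok)
  19/51*1/2 + 5/17*1/12 + 1/3*1/4 = 5/17 = pi_B  (ok)
  19/51*5/12 + 5/17*5/12 + 1/3*1/6 = 1/3 = pi_C  (ok)

Answer: 19/51 5/17 1/3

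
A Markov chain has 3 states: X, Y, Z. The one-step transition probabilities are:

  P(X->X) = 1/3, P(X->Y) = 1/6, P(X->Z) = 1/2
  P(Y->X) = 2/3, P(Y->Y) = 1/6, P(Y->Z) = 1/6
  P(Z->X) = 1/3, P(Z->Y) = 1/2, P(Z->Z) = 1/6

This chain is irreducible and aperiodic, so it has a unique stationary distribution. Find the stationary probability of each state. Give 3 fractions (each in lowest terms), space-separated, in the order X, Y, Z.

The stationary distribution satisfies pi = pi * P, i.e.:
  pi_X = 1/3*pi_X + 2/3*pi_Y + 1/3*pi_Z
  pi_Y = 1/6*pi_X + 1/6*pi_Y + 1/2*pi_Z
  pi_Z = 1/2*pi_X + 1/6*pi_Y + 1/6*pi_Z
with normalization: pi_X + pi_Y + pi_Z = 1.

Using the first 2 balance equations plus normalization, the linear system A*pi = b is:
  [-2/3, 2/3, 1/3] . pi = 0
  [1/6, -5/6, 1/2] . pi = 0
  [1, 1, 1] . pi = 1

Solving yields:
  pi_X = 11/26
  pi_Y = 7/26
  pi_Z = 4/13

Verification (pi * P):
  11/26*1/3 + 7/26*2/3 + 4/13*1/3 = 11/26 = pi_X  (ok)
  11/26*1/6 + 7/26*1/6 + 4/13*1/2 = 7/26 = pi_Y  (ok)
  11/26*1/2 + 7/26*1/6 + 4/13*1/6 = 4/13 = pi_Z  (ok)

Answer: 11/26 7/26 4/13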